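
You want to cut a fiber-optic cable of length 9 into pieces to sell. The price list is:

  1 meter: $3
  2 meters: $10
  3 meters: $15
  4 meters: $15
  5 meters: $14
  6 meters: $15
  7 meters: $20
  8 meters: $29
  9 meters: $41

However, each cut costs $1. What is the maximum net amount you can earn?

Consider every possible first cut. r[k] is the best of p[i]+r[k−i] over all sellable i≤k, charging 1 whenever i<k.
r[1] = 3
r[2] = max(3+3-1, 10+0) = 10
r[3] = max(3+10-1, 10+3-1, 15+0) = 15
r[4] = max(3+15-1, 10+10-1, 15+3-1, 15+0) = 19
r[5] = max(3+19-1, 10+15-1, 15+10-1, 15+3-1, 14+0) = 24
r[6] = max(3+24-1, 10+19-1, 15+15-1, 15+10-1, 14+3-1, 15+0) = 29
r[7] = max(3+29-1, 10+24-1, 15+19-1, …, 15+3-1, 20+0) = 33
r[8] = max(3+33-1, 10+29-1, 15+24-1, …, 20+3-1, 29+0) = 38
r[9] = max(3+38-1, 10+33-1, 15+29-1, …, 29+3-1, 41+0) = 43
One optimal plan: pieces 3 + 3 + 3 (2 cuts) → $45 − $2 = $43.

43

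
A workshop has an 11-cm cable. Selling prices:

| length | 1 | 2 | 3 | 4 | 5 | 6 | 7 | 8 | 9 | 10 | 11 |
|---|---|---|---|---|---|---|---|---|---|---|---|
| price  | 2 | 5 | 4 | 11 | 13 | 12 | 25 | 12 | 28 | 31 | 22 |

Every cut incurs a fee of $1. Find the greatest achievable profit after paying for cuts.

35

Consider every possible first cut. r[k] is the best of p[i]+r[k−i] over all sellable i≤k, charging 1 whenever i<k.
r[1] = 2
r[2] = 5
r[3] = 6  (first piece 1, then r[2]=5)
r[4] = 11
r[5] = 13
r[6] = 15  (first piece 2, then r[4]=11)
r[7] = 25
r[8] = 26  (first piece 1, then r[7]=25)
r[9] = 29  (first piece 2, then r[7]=25)
r[10] = 31
r[11] = 35  (first piece 4, then r[7]=25)
One optimal plan: pieces 7 + 4 (1 cut) → $36 − $1 = $35.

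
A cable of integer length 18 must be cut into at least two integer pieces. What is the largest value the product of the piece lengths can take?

Let f[k] be the best product for length k (with at least one cut). For each first piece i, the rest contributes max(k−i, f[k−i]).
Small cases: f[2]=1, f[3]=2, f[4]=4, f[5]=6, f[6]=9, f[7]=12, f[8]=18, f[9]=27, f[10]=36, f[11]=54, f[12]=81.
f[13] = 2*max(11,54) = 2*54 = 108
f[14] = 2*max(12,81) = 2*81 = 162
f[15] = 3*max(12,81) = 3*81 = 243
f[16] = 2*max(14,162) = 2*162 = 324
f[17] = 2*max(15,243) = 2*243 = 486
f[18] = 3*max(15,243) = 3*243 = 729
One optimal split: 3 + 3 + 3 + 3 + 3 + 3; product 3*3*3*3*3*3 = 729.

729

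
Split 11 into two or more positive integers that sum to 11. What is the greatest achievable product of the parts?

Define g[k] = max over 1≤i<k of i · max(k−i, g[k−i]); the inner max lets the remainder stay uncut if that's better.
g[2] = 1*max(1,0) = 1*1 = 1
g[3] = 1*max(2,1) = 1*2 = 2
g[4] = 2*max(2,1) = 2*2 = 4
g[5] = 2*max(3,2) = 2*3 = 6
g[6] = 3*max(3,2) = 3*3 = 9
g[7] = 2*max(5,6) = 2*6 = 12
g[8] = 2*max(6,9) = 2*9 = 18
g[9] = 3*max(6,9) = 3*9 = 27
g[10] = 2*max(8,18) = 2*18 = 36
g[11] = 2*max(9,27) = 2*27 = 54
One optimal split: 3 + 3 + 3 + 2; product 3*3*3*2 = 54.

54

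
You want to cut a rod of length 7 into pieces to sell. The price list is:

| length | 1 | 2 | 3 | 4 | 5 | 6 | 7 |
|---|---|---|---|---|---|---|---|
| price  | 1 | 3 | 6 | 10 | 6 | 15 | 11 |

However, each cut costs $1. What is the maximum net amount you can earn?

Consider every possible first cut. net[k] is the best of p[i]+net[k−i] over all sellable i≤k, charging 1 whenever i<k.
net[1] = 1
net[2] = max(1+1-1, 3+0) = 3
net[3] = max(1+3-1, 3+1-1, 6+0) = 6
net[4] = max(1+6-1, 3+3-1, 6+1-1, 10+0) = 10
net[5] = max(1+10-1, 3+6-1, 6+3-1, 10+1-1, 6+0) = 10
net[6] = max(1+10-1, 3+10-1, 6+6-1, 10+3-1, 6+1-1, 15+0) = 15
net[7] = max(1+15-1, 3+10-1, 6+10-1, …, 15+1-1, 11+0) = 15
One optimal plan: pieces 6 + 1 (1 cut) → $16 − $1 = $15.

15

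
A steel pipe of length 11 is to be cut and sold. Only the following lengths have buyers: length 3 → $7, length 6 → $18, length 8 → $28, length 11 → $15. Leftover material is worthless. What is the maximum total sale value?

Consider every possible first cut. f[k] is the best of p[i]+f[k−i] over all sellable i≤k.
f[1] = 0
f[2] = 0
f[3] = 7
f[4] = 7
f[5] = 7
f[6] = max(7+7, 18+0) = 18
f[7] = max(7+7, 18+0) = 18
f[8] = max(7+7, 18+0, 28+0) = 28
f[9] = max(7+18, 18+7, 28+0) = 28
f[10] = max(7+18, 18+7, 28+0) = 28
f[11] = max(7+28, 18+7, 28+7, 15+0) = 35
One optimal cutting: 8 + 3 → $35.

35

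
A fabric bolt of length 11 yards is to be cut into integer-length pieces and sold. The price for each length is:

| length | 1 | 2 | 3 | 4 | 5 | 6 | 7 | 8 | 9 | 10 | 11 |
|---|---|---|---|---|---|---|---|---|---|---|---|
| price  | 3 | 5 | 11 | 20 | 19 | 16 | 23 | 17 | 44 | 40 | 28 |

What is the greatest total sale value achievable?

Let r[k] be the best obtainable value from length k. For each k, try every first piece i and keep the best of price[i] + r[k−i].
r[1] = 3
r[2] = 6  (first piece 1, then r[1]=3)
r[3] = 11
r[4] = 20
r[5] = 23  (first piece 1, then r[4]=20)
r[6] = 26  (first piece 1, then r[5]=23)
r[7] = 31  (first piece 3, then r[4]=20)
r[8] = 40  (first piece 4, then r[4]=20)
r[9] = 44
r[10] = 47  (first piece 1, then r[9]=44)
r[11] = 51  (first piece 3, then r[8]=40)
One optimal cutting: 4 + 4 + 3 → $20 + $20 + $11 = $51.

51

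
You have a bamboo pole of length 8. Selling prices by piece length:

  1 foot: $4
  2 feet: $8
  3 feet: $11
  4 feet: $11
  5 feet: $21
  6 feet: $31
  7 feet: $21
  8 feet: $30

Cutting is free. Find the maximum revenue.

39

Let R[k] be the best obtainable value from length k. For each k, try every first piece i and keep the best of price[i] + R[k−i].
R[1] = 4
R[2] = 8  (first piece 1, then R[1]=4)
R[3] = 12  (first piece 1, then R[2]=8)
R[4] = 16  (first piece 1, then R[3]=12)
R[5] = 21
R[6] = 31
R[7] = 35  (first piece 1, then R[6]=31)
R[8] = 39  (first piece 1, then R[7]=35)
One optimal cutting: 6 + 1 + 1 → $31 + $4 + $4 = $39.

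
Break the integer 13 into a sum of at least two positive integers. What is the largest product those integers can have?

108

Define P[k] = max over 1≤i<k of i · max(k−i, P[k−i]); the inner max lets the remainder stay uncut if that's better.
P[2] = 1*max(1,0) = 1*1 = 1
P[3] = 1*max(2,1) = 1*2 = 2
P[4] = 2*max(2,1) = 2*2 = 4
P[5] = 2*max(3,2) = 2*3 = 6
P[6] = 3*max(3,2) = 3*3 = 9
P[7] = 2*max(5,6) = 2*6 = 12
P[8] = 2*max(6,9) = 2*9 = 18
P[9] = 3*max(6,9) = 3*9 = 27
P[10] = 2*max(8,18) = 2*18 = 36
P[11] = 2*max(9,27) = 2*27 = 54
P[12] = 3*max(9,27) = 3*27 = 81
P[13] = 2*max(11,54) = 2*54 = 108
One optimal split: 3 + 3 + 3 + 2 + 2; product 3*3*3*2*2 = 108.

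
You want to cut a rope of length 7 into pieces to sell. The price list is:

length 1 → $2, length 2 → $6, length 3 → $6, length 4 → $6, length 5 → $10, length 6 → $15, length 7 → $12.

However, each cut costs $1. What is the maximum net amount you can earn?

17

Let net[k] be the best obtainable value from length k. For each k, try every first piece i and keep the best of price[i] + net[k−i] minus the 1 cut fee when i<k.
net[1] = 2
net[2] = 6
net[3] = 7  (first piece 1, then net[2]=6)
net[4] = 11  (first piece 2, then net[2]=6)
net[5] = 12  (first piece 1, then net[4]=11)
net[6] = 16  (first piece 2, then net[4]=11)
net[7] = 17  (first piece 1, then net[6]=16)
One optimal plan: pieces 2 + 2 + 2 + 1 (3 cuts) → $20 − $3 = $17.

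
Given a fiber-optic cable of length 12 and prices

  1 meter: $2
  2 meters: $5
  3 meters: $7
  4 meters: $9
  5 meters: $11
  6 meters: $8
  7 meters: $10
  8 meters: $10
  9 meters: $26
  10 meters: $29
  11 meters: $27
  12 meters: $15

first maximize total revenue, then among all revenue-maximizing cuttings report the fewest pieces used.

2

Build r[k] bottom-up: r[k] = max over allowed piece i of (p[i] + r[k−i]).
r[1] = 2
r[2] = max(2+2, 5+0) = 5
r[3] = max(2+5, 5+2, 7+0) = 7
r[4] = max(2+7, 5+5, 7+2, 9+0) = 10
r[5] = max(2+10, 5+7, 7+5, 9+2, 11+0) = 12
r[6] = max(2+12, 5+10, 7+7, 9+5, 11+2, 8+0) = 15
r[7] = max(2+15, 5+12, 7+10, …, 8+2, 10+0) = 17
r[8] = max(2+17, 5+15, 7+12, …, 10+2, 10+0) = 20
r[9] = max(2+20, 5+17, 7+15, …, 10+2, 26+0) = 26
r[10] = max(2+26, 5+20, 7+17, …, 26+2, 29+0) = 29
r[11] = max(2+29, 5+26, 7+20, …, 29+2, 27+0) = 31
r[12] = max(2+31, 5+29, 7+26, …, 27+2, 15+0) = 34
Maximum revenue is $34.
Now minimize piece count subject to staying optimal: for each k, pieces[k] = 1 + min over i with p[i]+r[k−i]=r[k] of pieces[k−i].
pieces[9] = 1
pieces[10] = 1
pieces[11] = 2
pieces[12] = 2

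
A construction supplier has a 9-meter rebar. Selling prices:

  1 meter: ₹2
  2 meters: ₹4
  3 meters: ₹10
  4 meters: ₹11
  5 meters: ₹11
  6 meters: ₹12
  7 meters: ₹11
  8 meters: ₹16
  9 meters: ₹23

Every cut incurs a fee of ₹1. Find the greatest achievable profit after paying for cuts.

28

Consider every possible first cut. v[k] is the best of p[i]+v[k−i] over all sellable i≤k, charging 1 whenever i<k.
v[1] = 2
v[2] = 4
v[3] = 10
v[4] = 11  (first piece 1, then v[3]=10)
v[5] = 13  (first piece 2, then v[3]=10)
v[6] = 19  (first piece 3, then v[3]=10)
v[7] = 20  (first piece 1, then v[6]=19)
v[8] = 22  (first piece 2, then v[6]=19)
v[9] = 28  (first piece 3, then v[6]=19)
One optimal plan: pieces 3 + 3 + 3 (2 cuts) → ₹30 − ₹2 = ₹28.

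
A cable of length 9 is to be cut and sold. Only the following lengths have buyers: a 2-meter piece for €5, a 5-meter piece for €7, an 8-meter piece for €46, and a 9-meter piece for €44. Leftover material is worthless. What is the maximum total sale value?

46

Consider every possible first cut. r[k] is the best of p[i]+r[k−i] over all sellable i≤k.
r[1] = 0
r[2] = 5
r[3] = 5
r[4] = 10  (first piece 2, then r[2]=5)
r[5] = max(5+5, 7+0) = 10
r[6] = max(5+10, 7+0) = 15
r[7] = max(5+10, 7+5) = 15
r[8] = max(5+15, 7+5, 46+0) = 46
r[9] = max(5+15, 7+10, 46+0, 44+0) = 46
One optimal cutting: pieces 8 with 1 meter of scrap → €46.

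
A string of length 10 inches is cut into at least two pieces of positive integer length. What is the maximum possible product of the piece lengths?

Fill m[k] for k=2..10: at each k try every first piece i and multiply by the better of (k−i) uncut or m[k−i].
m[2] = 1×max(1,0) = 1×1 = 1
m[3] = 1×max(2,1) = 1×2 = 2
m[4] = 2×max(2,1) = 2×2 = 4
m[5] = 2×max(3,2) = 2×3 = 6
m[6] = 3×max(3,2) = 3×3 = 9
m[7] = 2×max(5,6) = 2×6 = 12
m[8] = 2×max(6,9) = 2×9 = 18
m[9] = 3×max(6,9) = 3×9 = 27
m[10] = 2×max(8,18) = 2×18 = 36
One optimal split: 3 + 3 + 2 + 2; product 3×3×2×2 = 36.

36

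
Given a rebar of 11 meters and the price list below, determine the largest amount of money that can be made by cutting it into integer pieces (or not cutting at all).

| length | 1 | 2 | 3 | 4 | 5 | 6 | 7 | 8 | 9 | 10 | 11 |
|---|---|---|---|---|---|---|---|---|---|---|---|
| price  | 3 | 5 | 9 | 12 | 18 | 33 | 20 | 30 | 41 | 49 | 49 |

Consider every possible first cut. r[k] is the best of p[i]+r[k−i] over all sellable i≤k.
r[1] = 3
r[2] = max(3+3, 5+0) = 6
r[3] = max(3+6, 5+3, 9+0) = 9
r[4] = max(3+9, 5+6, 9+3, 12+0) = 12
r[5] = max(3+12, 5+9, 9+6, 12+3, 18+0) = 18
r[6] = max(3+18, 5+12, 9+9, 12+6, 18+3, 33+0) = 33
r[7] = max(3+33, 5+18, 9+12, …, 33+3, 20+0) = 36
r[8] = max(3+36, 5+33, 9+18, …, 20+3, 30+0) = 39
r[9] = max(3+39, 5+36, 9+33, …, 30+3, 41+0) = 42
r[10] = max(3+42, 5+39, 9+36, …, 41+3, 49+0) = 49
r[11] = max(3+49, 5+42, 9+39, …, 49+3, 49+0) = 52
One optimal cutting: 10 + 1 → ₹49 + ₹3 = ₹52.

52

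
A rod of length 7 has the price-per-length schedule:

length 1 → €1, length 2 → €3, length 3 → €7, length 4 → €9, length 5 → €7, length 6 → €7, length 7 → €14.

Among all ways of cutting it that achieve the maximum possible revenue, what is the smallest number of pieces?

Let r[k] be the best obtainable value from length k. For each k, try every first piece i and keep the best of price[i] + r[k−i].
r[1] = 1
r[2] = 3
r[3] = 7
r[4] = 9
r[5] = 10  (first piece 1, then r[4]=9)
r[6] = 14  (first piece 3, then r[3]=7)
r[7] = 16  (first piece 3, then r[4]=9)
Maximum revenue is €16.
Now minimize piece count subject to staying optimal: for each k, pieces[k] = 1 + min over i with p[i]+r[k−i]=r[k] of pieces[k−i].
pieces[4] = 1
pieces[5] = 2
pieces[6] = 2
pieces[7] = 2

2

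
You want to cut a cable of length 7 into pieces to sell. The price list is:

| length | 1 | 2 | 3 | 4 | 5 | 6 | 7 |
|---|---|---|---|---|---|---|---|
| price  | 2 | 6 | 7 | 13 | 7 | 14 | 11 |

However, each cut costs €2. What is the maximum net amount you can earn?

18

Build net[k] bottom-up: net[k] = max over allowed piece i of (p[i] + net[k−i]) − 2 per cut.
net[1] = 2
net[2] = 6
net[3] = 7
net[4] = 13
net[5] = 13  (first piece 1, then net[4]=13)
net[6] = 17  (first piece 2, then net[4]=13)
net[7] = 18  (first piece 3, then net[4]=13)
One optimal plan: pieces 4 + 3 (1 cut) → €20 − €2 = €18.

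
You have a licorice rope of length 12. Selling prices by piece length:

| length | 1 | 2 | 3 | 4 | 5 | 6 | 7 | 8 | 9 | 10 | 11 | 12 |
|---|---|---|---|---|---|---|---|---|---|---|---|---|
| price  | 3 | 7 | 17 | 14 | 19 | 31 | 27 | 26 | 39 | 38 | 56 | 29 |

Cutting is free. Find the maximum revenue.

Build r[k] bottom-up: r[k] = max over allowed piece i of (p[i] + r[k−i]).
r[1] = 3
r[2] = max(3+3, 7+0) = 7
r[3] = max(3+7, 7+3, 17+0) = 17
r[4] = max(3+17, 7+7, 17+3, 14+0) = 20
r[5] = max(3+20, 7+17, 17+7, 14+3, 19+0) = 24
r[6] = max(3+24, 7+20, 17+17, 14+7, 19+3, 31+0) = 34
r[7] = max(3+34, 7+24, 17+20, …, 31+3, 27+0) = 37
r[8] = max(3+37, 7+34, 17+24, …, 27+3, 26+0) = 41
r[9] = max(3+41, 7+37, 17+34, …, 26+3, 39+0) = 51
r[10] = max(3+51, 7+41, 17+37, …, 39+3, 38+0) = 54
r[11] = max(3+54, 7+51, 17+41, …, 38+3, 56+0) = 58
r[12] = max(3+58, 7+54, 17+51, …, 56+3, 29+0) = 68
One optimal cutting: 3 + 3 + 3 + 3 → ¢17 + ¢17 + ¢17 + ¢17 = ¢68.

68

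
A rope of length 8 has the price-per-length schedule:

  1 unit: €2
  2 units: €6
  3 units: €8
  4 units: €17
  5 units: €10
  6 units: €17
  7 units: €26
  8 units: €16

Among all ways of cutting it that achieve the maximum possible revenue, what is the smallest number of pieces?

2

Build r[k] bottom-up: r[k] = max over allowed piece i of (p[i] + r[k−i]).
r[1] = 2
r[2] = max(2+2, 6+0) = 6
r[3] = max(2+6, 6+2, 8+0) = 8
r[4] = max(2+8, 6+6, 8+2, 17+0) = 17
r[5] = max(2+17, 6+8, 8+6, 17+2, 10+0) = 19
r[6] = max(2+19, 6+17, 8+8, 17+6, 10+2, 17+0) = 23
r[7] = max(2+23, 6+19, 8+17, …, 17+2, 26+0) = 26
r[8] = max(2+26, 6+23, 8+19, …, 26+2, 16+0) = 34
Maximum revenue is €34.
Now minimize piece count subject to staying optimal: for each k, pieces[k] = 1 + min over i with p[i]+r[k−i]=r[k] of pieces[k−i].
pieces[5] = 2
pieces[6] = 2
pieces[7] = 1
pieces[8] = 2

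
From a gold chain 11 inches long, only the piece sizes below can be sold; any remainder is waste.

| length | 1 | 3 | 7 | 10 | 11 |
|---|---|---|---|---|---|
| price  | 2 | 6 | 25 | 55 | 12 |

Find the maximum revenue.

57

Let r[k] be the best obtainable value from length k. For each k, try every first piece i and keep the best of price[i] + r[k−i].
r[1] = 2
r[2] = 4  (first piece 1, then r[1]=2)
r[3] = 6  (first piece 1, then r[2]=4)
r[4] = 8  (first piece 1, then r[3]=6)
r[5] = 10  (first piece 1, then r[4]=8)
r[6] = 12  (first piece 1, then r[5]=10)
r[7] = 25
r[8] = 27  (first piece 1, then r[7]=25)
r[9] = 29  (first piece 1, then r[8]=27)
r[10] = 55
r[11] = 57  (first piece 1, then r[10]=55)
One optimal cutting: 10 + 1 → $57.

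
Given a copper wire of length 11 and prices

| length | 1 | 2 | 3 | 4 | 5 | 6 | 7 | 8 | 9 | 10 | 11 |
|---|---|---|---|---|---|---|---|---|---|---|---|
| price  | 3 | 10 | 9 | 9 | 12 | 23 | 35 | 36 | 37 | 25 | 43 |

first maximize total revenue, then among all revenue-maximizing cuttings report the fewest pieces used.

Build r[k] bottom-up: r[k] = max over allowed piece i of (p[i] + r[k−i]).
r[1] = 3
r[2] = 10
r[3] = 13  (first piece 1, then r[2]=10)
r[4] = 20  (first piece 2, then r[2]=10)
r[5] = 23  (first piece 1, then r[4]=20)
r[6] = 30  (first piece 2, then r[4]=20)
r[7] = 35
r[8] = 40  (first piece 2, then r[6]=30)
r[9] = 45  (first piece 2, then r[7]=35)
r[10] = 50  (first piece 2, then r[8]=40)
r[11] = 55  (first piece 2, then r[9]=45)
Maximum revenue is €55.
Now minimize piece count subject to staying optimal: for each k, pieces[k] = 1 + min over i with p[i]+r[k−i]=r[k] of pieces[k−i].
pieces[8] = 4
pieces[9] = 2
pieces[10] = 5
pieces[11] = 3

3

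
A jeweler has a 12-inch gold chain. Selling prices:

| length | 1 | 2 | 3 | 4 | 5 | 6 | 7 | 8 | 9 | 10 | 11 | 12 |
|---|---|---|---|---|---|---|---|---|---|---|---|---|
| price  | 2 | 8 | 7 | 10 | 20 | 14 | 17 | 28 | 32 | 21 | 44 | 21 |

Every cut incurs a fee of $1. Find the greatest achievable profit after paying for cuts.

Let r[k] be the best obtainable value from length k. For each k, try every first piece i and keep the best of price[i] + r[k−i] minus the 1 cut fee when i<k.
r[1] = 2
r[2] = max(2+2-1, 8+0) = 8
r[3] = max(2+8-1, 8+2-1, 7+0) = 9
r[4] = max(2+9-1, 8+8-1, 7+2-1, 10+0) = 15
r[5] = max(2+15-1, 8+9-1, 7+8-1, 10+2-1, 20+0) = 20
r[6] = max(2+20-1, 8+15-1, 7+9-1, 10+8-1, 20+2-1, 14+0) = 22
r[7] = max(2+22-1, 8+20-1, 7+15-1, …, 14+2-1, 17+0) = 27
r[8] = max(2+27-1, 8+22-1, 7+20-1, …, 17+2-1, 28+0) = 29
r[9] = max(2+29-1, 8+27-1, 7+22-1, …, 28+2-1, 32+0) = 34
r[10] = max(2+34-1, 8+29-1, 7+27-1, …, 32+2-1, 21+0) = 39
r[11] = max(2+39-1, 8+34-1, 7+29-1, …, 21+2-1, 44+0) = 44
r[12] = max(2+44-1, 8+39-1, 7+34-1, …, 44+2-1, 21+0) = 46
One optimal plan: pieces 5 + 5 + 2 (2 cuts) → $48 − $2 = $46.

46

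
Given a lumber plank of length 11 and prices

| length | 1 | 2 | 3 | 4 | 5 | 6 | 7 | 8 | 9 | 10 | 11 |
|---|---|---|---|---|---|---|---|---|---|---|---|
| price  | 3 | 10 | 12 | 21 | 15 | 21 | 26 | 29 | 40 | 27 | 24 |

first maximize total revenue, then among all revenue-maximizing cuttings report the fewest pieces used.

4

Build r[k] bottom-up: r[k] = max over allowed piece i of (p[i] + r[k−i]).
r[1] = 3
r[2] = 10
r[3] = 13  (first piece 1, then r[2]=10)
r[4] = 21
r[5] = 24  (first piece 1, then r[4]=21)
r[6] = 31  (first piece 2, then r[4]=21)
r[7] = 34  (first piece 1, then r[6]=31)
r[8] = 42  (first piece 4, then r[4]=21)
r[9] = 45  (first piece 1, then r[8]=42)
r[10] = 52  (first piece 2, then r[8]=42)
r[11] = 55  (first piece 1, then r[10]=52)
Maximum revenue is $55.
Now minimize piece count subject to staying optimal: for each k, pieces[k] = 1 + min over i with p[i]+r[k−i]=r[k] of pieces[k−i].
pieces[8] = 2
pieces[9] = 3
pieces[10] = 3
pieces[11] = 4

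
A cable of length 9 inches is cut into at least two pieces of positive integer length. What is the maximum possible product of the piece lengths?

Let f[k] be the best product for length k (with at least one cut). For each first piece i, the rest contributes max(k−i, f[k−i]).
Small cases: f[2]=1, f[3]=2.
f[4] = 2·max(2,1) = 2·2 = 4
f[5] = 2·max(3,2) = 2·3 = 6
f[6] = 3·max(3,2) = 3·3 = 9
f[7] = 2·max(5,6) = 2·6 = 12
f[8] = 2·max(6,9) = 2·9 = 18
f[9] = 3·max(6,9) = 3·9 = 27
One optimal split: 3 + 3 + 3; product 3·3·3 = 27.

27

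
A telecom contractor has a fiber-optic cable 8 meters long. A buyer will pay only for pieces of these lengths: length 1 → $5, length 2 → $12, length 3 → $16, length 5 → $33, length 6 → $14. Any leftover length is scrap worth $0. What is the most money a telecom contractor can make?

50

Consider every possible first cut. r[k] is the best of p[i]+r[k−i] over all sellable i≤k.
r[1] = 5
r[2] = 12
r[3] = 17  (first piece 1, then r[2]=12)
r[4] = 24  (first piece 2, then r[2]=12)
r[5] = 33
r[6] = 38  (first piece 1, then r[5]=33)
r[7] = 45  (first piece 2, then r[5]=33)
r[8] = 50  (first piece 1, then r[7]=45)
One optimal cutting: 5 + 2 + 1 → $50.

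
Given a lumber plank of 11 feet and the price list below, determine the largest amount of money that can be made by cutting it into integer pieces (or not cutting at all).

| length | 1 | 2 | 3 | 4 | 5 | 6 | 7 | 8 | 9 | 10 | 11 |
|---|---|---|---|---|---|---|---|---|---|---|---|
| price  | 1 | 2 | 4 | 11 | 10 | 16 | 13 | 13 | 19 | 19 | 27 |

Let R[k] be the best obtainable value from length k. For each k, try every first piece i and keep the best of price[i] + R[k−i].
R[1] = 1
R[2] = 2  (first piece 1, then R[1]=1)
R[3] = 4
R[4] = 11
R[5] = 12  (first piece 1, then R[4]=11)
R[6] = 16
R[7] = 17  (first piece 1, then R[6]=16)
R[8] = 22  (first piece 4, then R[4]=11)
R[9] = 23  (first piece 1, then R[8]=22)
R[10] = 27  (first piece 4, then R[6]=16)
R[11] = 28  (first piece 1, then R[10]=27)
One optimal cutting: 6 + 4 + 1 → $16 + $11 + $1 = $28.

28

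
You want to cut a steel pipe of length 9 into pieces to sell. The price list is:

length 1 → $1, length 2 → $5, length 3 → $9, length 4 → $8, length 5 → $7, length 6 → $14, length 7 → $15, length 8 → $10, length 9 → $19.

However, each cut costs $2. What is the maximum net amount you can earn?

23

Build r[k] bottom-up: r[k] = max over allowed piece i of (p[i] + r[k−i]) − 2 per cut.
r[1] = 1
r[2] = max(1+1-2, 5+0) = 5
r[3] = max(1+5-2, 5+1-2, 9+0) = 9
r[4] = max(1+9-2, 5+5-2, 9+1-2, 8+0) = 8
r[5] = max(1+8-2, 5+9-2, 9+5-2, 8+1-2, 7+0) = 12
r[6] = max(1+12-2, 5+8-2, 9+9-2, 8+5-2, 7+1-2, 14+0) = 16
r[7] = max(1+16-2, 5+12-2, 9+8-2, …, 14+1-2, 15+0) = 15
r[8] = max(1+15-2, 5+16-2, 9+12-2, …, 15+1-2, 10+0) = 19
r[9] = max(1+19-2, 5+15-2, 9+16-2, …, 10+1-2, 19+0) = 23
One optimal plan: pieces 3 + 3 + 3 (2 cuts) → $27 − $4 = $23.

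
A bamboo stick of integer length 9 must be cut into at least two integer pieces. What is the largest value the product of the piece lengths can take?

Let prod[k] be the best product for length k (with at least one cut). For each first piece i, the rest contributes max(k−i, prod[k−i]).
Small cases: prod[2]=1, prod[3]=2, prod[4]=4.
prod[5] = 2*max(3,2) = 2*3 = 6
prod[6] = 3*max(3,2) = 3*3 = 9
prod[7] = 2*max(5,6) = 2*6 = 12
prod[8] = 2*max(6,9) = 2*9 = 18
prod[9] = 3*max(6,9) = 3*9 = 27
One optimal split: 3 + 3 + 3; product 3*3*3 = 27.

27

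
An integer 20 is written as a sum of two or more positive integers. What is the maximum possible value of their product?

Fill m[k] for k=2..20: at each k try every first piece i and multiply by the better of (k−i) uncut or m[k−i].
m[2] = 1×max(1,0) = 1×1 = 1
m[3] = max(1×2, 2×1) = 2
m[4] = max(1×3, 2×2, 3×1) = 4
m[5] = max(1×4, 2×3, 3×2, 4×1) = 6
m[6] = max(1×6, 2×4, 3×3, 4×2, 5×1) = 9
m[7] = max(1×9, 2×6, 3×4, 4×3, 5×2, 6×1) = 12
m[8] = max(1×12, 2×9, 3×6, …, 6×2, 7×1) = 18
m[9] = max(1×18, 2×12, 3×9, …, 7×2, 8×1) = 27
m[10] = max(1×27, 2×18, 3×12, …, 8×2, 9×1) = 36
m[11] = max(1×36, 2×27, 3×18, …, 9×2, 10×1) = 54
m[12] = max(1×54, 2×36, 3×27, …, 10×2, 11×1) = 81
m[13] = max(1×81, 2×54, 3×36, …, 11×2, 12×1) = 108
m[14] = max(1×108, 2×81, 3×54, …, 12×2, 13×1) = 162
m[15] = max(1×162, 2×108, 3×81, …, 13×2, 14×1) = 243
m[16] = max(1×243, 2×162, 3×108, …, 14×2, 15×1) = 324
m[17] = max(1×324, 2×243, 3×162, …, 15×2, 16×1) = 486
m[18] = max(1×486, 2×324, 3×243, …, 16×2, 17×1) = 729
m[19] = max(1×729, 2×486, 3×324, …, 17×2, 18×1) = 972
m[20] = max(1×972, 2×729, 3×486, …, 18×2, 19×1) = 1458
One optimal split: 3 + 3 + 3 + 3 + 3 + 3 + 2; product 3×3×3×3×3×3×2 = 1458.

1458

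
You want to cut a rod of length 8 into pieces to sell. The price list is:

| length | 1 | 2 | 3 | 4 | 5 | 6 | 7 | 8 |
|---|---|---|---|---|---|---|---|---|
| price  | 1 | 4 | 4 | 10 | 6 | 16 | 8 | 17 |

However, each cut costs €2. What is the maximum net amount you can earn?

18

Let net[k] be the best obtainable value from length k. For each k, try every first piece i and keep the best of price[i] + net[k−i] minus the 2 cut fee when i<k.
net[1] = 1
net[2] = max(1+1-2, 4+0) = 4
net[3] = max(1+4-2, 4+1-2, 4+0) = 4
net[4] = max(1+4-2, 4+4-2, 4+1-2, 10+0) = 10
net[5] = max(1+10-2, 4+4-2, 4+4-2, 10+1-2, 6+0) = 9
net[6] = max(1+9-2, 4+10-2, 4+4-2, 10+4-2, 6+1-2, 16+0) = 16
net[7] = max(1+16-2, 4+9-2, 4+10-2, …, 16+1-2, 8+0) = 15
net[8] = max(1+15-2, 4+16-2, 4+9-2, …, 8+1-2, 17+0) = 18
One optimal plan: pieces 6 + 2 (1 cut) → €20 − €2 = €18.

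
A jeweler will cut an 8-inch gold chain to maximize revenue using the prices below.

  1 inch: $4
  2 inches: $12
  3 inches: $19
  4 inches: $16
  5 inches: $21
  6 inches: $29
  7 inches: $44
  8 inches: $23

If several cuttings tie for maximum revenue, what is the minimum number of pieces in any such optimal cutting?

3

Consider every possible first cut. r[k] is the best of p[i]+r[k−i] over all sellable i≤k.
r[1] = 4
r[2] = 12
r[3] = 19
r[4] = 24  (first piece 2, then r[2]=12)
r[5] = 31  (first piece 2, then r[3]=19)
r[6] = 38  (first piece 3, then r[3]=19)
r[7] = 44
r[8] = 50  (first piece 2, then r[6]=38)
Maximum revenue is $50.
Now minimize piece count subject to staying optimal: for each k, pieces[k] = 1 + min over i with p[i]+r[k−i]=r[k] of pieces[k−i].
pieces[5] = 2
pieces[6] = 2
pieces[7] = 1
pieces[8] = 3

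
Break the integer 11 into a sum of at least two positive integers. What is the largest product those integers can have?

54

Fill prod[k] for k=2..11: at each k try every first piece i and multiply by the better of (k−i) uncut or prod[k−i].
prod[2] = 1*max(1,0) = 1*1 = 1
prod[3] = max(1*2, 2*1) = 2
prod[4] = max(1*3, 2*2, 3*1) = 4
prod[5] = max(1*4, 2*3, 3*2, 4*1) = 6
prod[6] = max(1*6, 2*4, 3*3, 4*2, 5*1) = 9
prod[7] = max(1*9, 2*6, 3*4, 4*3, 5*2, 6*1) = 12
prod[8] = max(1*12, 2*9, 3*6, …, 6*2, 7*1) = 18
prod[9] = max(1*18, 2*12, 3*9, …, 7*2, 8*1) = 27
prod[10] = max(1*27, 2*18, 3*12, …, 8*2, 9*1) = 36
prod[11] = max(1*36, 2*27, 3*18, …, 9*2, 10*1) = 54
One optimal split: 3 + 3 + 3 + 2; product 3*3*3*2 = 54.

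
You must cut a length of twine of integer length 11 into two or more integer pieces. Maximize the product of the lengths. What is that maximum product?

54

Fill P[k] for k=2..11: at each k try every first piece i and multiply by the better of (k−i) uncut or P[k−i].
Small cases: P[2]=1, P[3]=2.
P[4] = 2·max(2,1) = 2·2 = 4
P[5] = 2·max(3,2) = 2·3 = 6
P[6] = 3·max(3,2) = 3·3 = 9
P[7] = 2·max(5,6) = 2·6 = 12
P[8] = 2·max(6,9) = 2·9 = 18
P[9] = 3·max(6,9) = 3·9 = 27
P[10] = 2·max(8,18) = 2·18 = 36
P[11] = 2·max(9,27) = 2·27 = 54
One optimal split: 3 + 3 + 3 + 2; product 3·3·3·2 = 54.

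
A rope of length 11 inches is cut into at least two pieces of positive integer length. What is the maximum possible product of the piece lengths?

54

Define f[k] = max over 1≤i<k of i · max(k−i, f[k−i]); the inner max lets the remainder stay uncut if that's better.
Small cases: f[2]=1, f[3]=2, f[4]=4.
f[5] = max(1·4, 2·3, 3·2, 4·1) = 6
f[6] = max(1·6, 2·4, 3·3, 4·2, 5·1) = 9
f[7] = max(1·9, 2·6, 3·4, 4·3, 5·2, 6·1) = 12
f[8] = max(1·12, 2·9, 3·6, …, 6·2, 7·1) = 18
f[9] = max(1·18, 2·12, 3·9, …, 7·2, 8·1) = 27
f[10] = max(1·27, 2·18, 3·12, …, 8·2, 9·1) = 36
f[11] = max(1·36, 2·27, 3·18, …, 9·2, 10·1) = 54
One optimal split: 3 + 3 + 3 + 2; product 3·3·3·2 = 54.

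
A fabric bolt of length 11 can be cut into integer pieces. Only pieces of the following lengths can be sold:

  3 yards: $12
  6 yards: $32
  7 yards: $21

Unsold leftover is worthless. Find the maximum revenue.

44

Let r[k] be the best obtainable value from length k. For each k, try every first piece i and keep the best of price[i] + r[k−i].
r[1] = 0
r[2] = 0
r[3] = 12
r[4] = 12
r[5] = 12
r[6] = max(12+12, 32+0) = 32
r[7] = max(12+12, 32+0, 21+0) = 32
r[8] = max(12+12, 32+0, 21+0) = 32
r[9] = max(12+32, 32+12, 21+0) = 44
r[10] = max(12+32, 32+12, 21+12) = 44
r[11] = max(12+32, 32+12, 21+12) = 44
One optimal cutting: pieces 6 + 3 with 2 yards of scrap → $44.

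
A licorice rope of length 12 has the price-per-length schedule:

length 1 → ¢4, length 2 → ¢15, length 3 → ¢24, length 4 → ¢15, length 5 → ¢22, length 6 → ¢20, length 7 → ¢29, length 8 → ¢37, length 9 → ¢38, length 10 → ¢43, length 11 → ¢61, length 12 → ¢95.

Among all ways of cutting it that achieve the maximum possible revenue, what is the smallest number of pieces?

4

Build r[k] bottom-up: r[k] = max over allowed piece i of (p[i] + r[k−i]).
r[1] = 4
r[2] = 15
r[3] = 24
r[4] = 30  (first piece 2, then r[2]=15)
r[5] = 39  (first piece 2, then r[3]=24)
r[6] = 48  (first piece 3, then r[3]=24)
r[7] = 54  (first piece 2, then r[5]=39)
r[8] = 63  (first piece 2, then r[6]=48)
r[9] = 72  (first piece 3, then r[6]=48)
r[10] = 78  (first piece 2, then r[8]=63)
r[11] = 87  (first piece 2, then r[9]=72)
r[12] = 96  (first piece 3, then r[9]=72)
Maximum revenue is ¢96.
Now minimize piece count subject to staying optimal: for each k, pieces[k] = 1 + min over i with p[i]+r[k−i]=r[k] of pieces[k−i].
pieces[9] = 3
pieces[10] = 4
pieces[11] = 4
pieces[12] = 4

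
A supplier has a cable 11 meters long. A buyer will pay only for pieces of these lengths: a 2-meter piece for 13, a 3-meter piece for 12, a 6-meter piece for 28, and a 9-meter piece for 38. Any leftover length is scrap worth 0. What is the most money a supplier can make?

Consider every possible first cut. f[k] is the best of p[i]+f[k−i] over all sellable i≤k.
f[1] = 0
f[2] = 13
f[3] = 13
f[4] = 26  (first piece 2, then f[2]=13)
f[5] = 26
f[6] = 39  (first piece 2, then f[4]=26)
f[7] = 39
f[8] = 52  (first piece 2, then f[6]=39)
f[9] = 52
f[10] = 65  (first piece 2, then f[8]=52)
f[11] = 65
One optimal cutting: pieces 2 + 2 + 2 + 2 + 2 with 1 meter of scrap → 65.

65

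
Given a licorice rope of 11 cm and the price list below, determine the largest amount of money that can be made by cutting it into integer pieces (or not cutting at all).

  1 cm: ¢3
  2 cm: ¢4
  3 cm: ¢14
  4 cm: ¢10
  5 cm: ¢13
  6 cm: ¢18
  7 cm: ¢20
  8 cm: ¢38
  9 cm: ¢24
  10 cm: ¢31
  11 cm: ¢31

Let best[k] be the best obtainable value from length k. For each k, try every first piece i and keep the best of price[i] + best[k−i].
best[1] = 3
best[2] = max(3+3, 4+0) = 6
best[3] = max(3+6, 4+3, 14+0) = 14
best[4] = max(3+14, 4+6, 14+3, 10+0) = 17
best[5] = max(3+17, 4+14, 14+6, 10+3, 13+0) = 20
best[6] = max(3+20, 4+17, 14+14, 10+6, 13+3, 18+0) = 28
best[7] = max(3+28, 4+20, 14+17, …, 18+3, 20+0) = 31
best[8] = max(3+31, 4+28, 14+20, …, 20+3, 38+0) = 38
best[9] = max(3+38, 4+31, 14+28, …, 38+3, 24+0) = 42
best[10] = max(3+42, 4+38, 14+31, …, 24+3, 31+0) = 45
best[11] = max(3+45, 4+42, 14+38, …, 31+3, 31+0) = 52
One optimal cutting: 8 + 3 → ¢38 + ¢14 = ¢52.

52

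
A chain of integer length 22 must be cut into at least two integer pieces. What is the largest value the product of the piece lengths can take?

2916

Define g[k] = max over 1≤i<k of i · max(k−i, g[k−i]); the inner max lets the remainder stay uncut if that's better.
Small cases: g[2]=1, g[3]=2, g[4]=4, g[5]=6, g[6]=9, g[7]=12, g[8]=18, g[9]=27, g[10]=36, g[11]=54, g[12]=81, g[13]=108, g[14]=162, g[15]=243, g[16]=324, g[17]=486.
g[18] = 3·max(15,243) = 3·243 = 729
g[19] = 2·max(17,486) = 2·486 = 972
g[20] = 2·max(18,729) = 2·729 = 1458
g[21] = 3·max(18,729) = 3·729 = 2187
g[22] = 2·max(20,1458) = 2·1458 = 2916
One optimal split: 3 + 3 + 3 + 3 + 3 + 3 + 2 + 2; product 3·3·3·3·3·3·2·2 = 2916.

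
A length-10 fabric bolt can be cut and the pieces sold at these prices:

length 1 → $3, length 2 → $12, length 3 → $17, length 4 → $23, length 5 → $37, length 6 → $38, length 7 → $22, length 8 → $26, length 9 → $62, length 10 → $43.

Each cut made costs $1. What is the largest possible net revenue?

73

Build v[k] bottom-up: v[k] = max over allowed piece i of (p[i] + v[k−i]) − 1 per cut.
v[1] = 3
v[2] = max(3+3-1, 12+0) = 12
v[3] = max(3+12-1, 12+3-1, 17+0) = 17
v[4] = max(3+17-1, 12+12-1, 17+3-1, 23+0) = 23
v[5] = max(3+23-1, 12+17-1, 17+12-1, 23+3-1, 37+0) = 37
v[6] = max(3+37-1, 12+23-1, 17+17-1, 23+12-1, 37+3-1, 38+0) = 39
v[7] = max(3+39-1, 12+37-1, 17+23-1, …, 38+3-1, 22+0) = 48
v[8] = max(3+48-1, 12+39-1, 17+37-1, …, 22+3-1, 26+0) = 53
v[9] = max(3+53-1, 12+48-1, 17+39-1, …, 26+3-1, 62+0) = 62
v[10] = max(3+62-1, 12+53-1, 17+48-1, …, 62+3-1, 43+0) = 73
One optimal plan: pieces 5 + 5 (1 cut) → $74 − $1 = $73.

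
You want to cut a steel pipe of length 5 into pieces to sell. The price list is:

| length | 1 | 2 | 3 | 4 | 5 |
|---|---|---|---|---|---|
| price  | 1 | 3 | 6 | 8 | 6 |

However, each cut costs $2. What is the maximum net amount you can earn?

7

Build net[k] bottom-up: net[k] = max over allowed piece i of (p[i] + net[k−i]) − 2 per cut.
net[1] = 1
net[2] = max(1+1-2, 3+0) = 3
net[3] = max(1+3-2, 3+1-2, 6+0) = 6
net[4] = max(1+6-2, 3+3-2, 6+1-2, 8+0) = 8
net[5] = max(1+8-2, 3+6-2, 6+3-2, 8+1-2, 6+0) = 7
One optimal plan: pieces 4 + 1 (1 cut) → $9 − $2 = $7.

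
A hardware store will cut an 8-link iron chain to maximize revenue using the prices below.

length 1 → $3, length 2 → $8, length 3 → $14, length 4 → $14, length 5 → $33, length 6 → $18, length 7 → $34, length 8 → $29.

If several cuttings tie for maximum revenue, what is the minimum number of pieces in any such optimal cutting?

Let r[k] be the best obtainable value from length k. For each k, try every first piece i and keep the best of price[i] + r[k−i].
r[1] = 3
r[2] = max(3+3, 8+0) = 8
r[3] = max(3+8, 8+3, 14+0) = 14
r[4] = max(3+14, 8+8, 14+3, 14+0) = 17
r[5] = max(3+17, 8+14, 14+8, 14+3, 33+0) = 33
r[6] = max(3+33, 8+17, 14+14, 14+8, 33+3, 18+0) = 36
r[7] = max(3+36, 8+33, 14+17, …, 18+3, 34+0) = 41
r[8] = max(3+41, 8+36, 14+33, …, 34+3, 29+0) = 47
Maximum revenue is $47.
Now minimize piece count subject to staying optimal: for each k, pieces[k] = 1 + min over i with p[i]+r[k−i]=r[k] of pieces[k−i].
pieces[5] = 1
pieces[6] = 2
pieces[7] = 2
pieces[8] = 2

2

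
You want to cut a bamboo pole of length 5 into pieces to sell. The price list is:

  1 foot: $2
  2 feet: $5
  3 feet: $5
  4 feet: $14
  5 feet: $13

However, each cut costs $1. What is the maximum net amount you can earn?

Let net[k] be the best obtainable value from length k. For each k, try every first piece i and keep the best of price[i] + net[k−i] minus the 1 cut fee when i<k.
net[1] = 2
net[2] = max(2+2-1, 5+0) = 5
net[3] = max(2+5-1, 5+2-1, 5+0) = 6
net[4] = max(2+6-1, 5+5-1, 5+2-1, 14+0) = 14
net[5] = max(2+14-1, 5+6-1, 5+5-1, 14+2-1, 13+0) = 15
One optimal plan: pieces 4 + 1 (1 cut) → $16 − $1 = $15.

15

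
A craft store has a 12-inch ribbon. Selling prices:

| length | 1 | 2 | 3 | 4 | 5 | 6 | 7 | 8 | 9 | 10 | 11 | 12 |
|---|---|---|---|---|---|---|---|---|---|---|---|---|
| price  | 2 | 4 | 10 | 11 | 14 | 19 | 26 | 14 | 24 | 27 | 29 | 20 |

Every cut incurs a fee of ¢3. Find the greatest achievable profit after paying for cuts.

37

Consider every possible first cut. r[k] is the best of p[i]+r[k−i] over all sellable i≤k, charging 3 whenever i<k.
r[1] = 2
r[2] = max(2+2-3, 4+0) = 4
r[3] = max(2+4-3, 4+2-3, 10+0) = 10
r[4] = max(2+10-3, 4+4-3, 10+2-3, 11+0) = 11
r[5] = max(2+11-3, 4+10-3, 10+4-3, 11+2-3, 14+0) = 14
r[6] = max(2+14-3, 4+11-3, 10+10-3, 11+4-3, 14+2-3, 19+0) = 19
r[7] = max(2+19-3, 4+14-3, 10+11-3, …, 19+2-3, 26+0) = 26
r[8] = max(2+26-3, 4+19-3, 10+14-3, …, 26+2-3, 14+0) = 25
r[9] = max(2+25-3, 4+26-3, 10+19-3, …, 14+2-3, 24+0) = 27
r[10] = max(2+27-3, 4+25-3, 10+26-3, …, 24+2-3, 27+0) = 33
r[11] = max(2+33-3, 4+27-3, 10+25-3, …, 27+2-3, 29+0) = 34
r[12] = max(2+34-3, 4+33-3, 10+27-3, …, 29+2-3, 20+0) = 37
One optimal plan: pieces 7 + 5 (1 cut) → ¢40 − ¢3 = ¢37.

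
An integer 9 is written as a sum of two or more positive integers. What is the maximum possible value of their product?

Let prod[k] be the best product for length k (with at least one cut). For each first piece i, the rest contributes max(k−i, prod[k−i]).
Small cases: prod[2]=1, prod[3]=2, prod[4]=4.
prod[5] = 2×max(3,2) = 2×3 = 6
prod[6] = 3×max(3,2) = 3×3 = 9
prod[7] = 2×max(5,6) = 2×6 = 12
prod[8] = 2×max(6,9) = 2×9 = 18
prod[9] = 3×max(6,9) = 3×9 = 27
One optimal split: 3 + 3 + 3; product 3×3×3 = 27.

27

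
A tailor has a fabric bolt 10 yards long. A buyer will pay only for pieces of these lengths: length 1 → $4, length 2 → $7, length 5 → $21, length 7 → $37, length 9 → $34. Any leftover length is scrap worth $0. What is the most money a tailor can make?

Consider every possible first cut. f[k] is the best of p[i]+f[k−i] over all sellable i≤k.
f[1] = 4
f[2] = max(4+4, 7+0) = 8
f[3] = max(4+8, 7+4) = 12
f[4] = max(4+12, 7+8) = 16
f[5] = max(4+16, 7+12, 21+0) = 21
f[6] = max(4+21, 7+16, 21+4) = 25
f[7] = max(4+25, 7+21, 21+8, 37+0) = 37
f[8] = max(4+37, 7+25, 21+12, 37+4) = 41
f[9] = max(4+41, 7+37, 21+16, 37+8, 34+0) = 45
f[10] = max(4+45, 7+41, 21+21, 37+12, 34+4) = 49
One optimal cutting: 7 + 1 + 1 + 1 → $49.

49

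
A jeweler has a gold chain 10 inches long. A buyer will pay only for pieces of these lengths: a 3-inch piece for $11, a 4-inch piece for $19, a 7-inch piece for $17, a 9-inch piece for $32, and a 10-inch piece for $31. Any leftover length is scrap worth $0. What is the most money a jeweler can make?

41

Let f[k] be the best obtainable value from length k. For each k, try every first piece i and keep the best of price[i] + f[k−i].
f[1] = 0
f[2] = 0
f[3] = 11
f[4] = max(11+0, 19+0) = 19
f[5] = max(11+0, 19+0) = 19
f[6] = max(11+11, 19+0) = 22
f[7] = max(11+19, 19+11, 17+0) = 30
f[8] = max(11+19, 19+19, 17+0) = 38
f[9] = max(11+22, 19+19, 17+0, 32+0) = 38
f[10] = max(11+30, 19+22, 17+11, 32+0, 31+0) = 41
One optimal cutting: 4 + 3 + 3 → $41.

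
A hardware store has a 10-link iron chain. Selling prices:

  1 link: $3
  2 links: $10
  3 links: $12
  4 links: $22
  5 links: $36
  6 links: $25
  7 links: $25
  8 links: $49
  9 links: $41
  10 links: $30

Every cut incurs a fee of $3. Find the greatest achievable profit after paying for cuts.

Build v[k] bottom-up: v[k] = max over allowed piece i of (p[i] + v[k−i]) − 3 per cut.
v[1] = 3
v[2] = 10
v[3] = 12
v[4] = 22
v[5] = 36
v[6] = 36  (first piece 1, then v[5]=36)
v[7] = 43  (first piece 2, then v[5]=36)
v[8] = 49
v[9] = 55  (first piece 4, then v[5]=36)
v[10] = 69  (first piece 5, then v[5]=36)
One optimal plan: pieces 5 + 5 (1 cut) → $72 − $3 = $69.

69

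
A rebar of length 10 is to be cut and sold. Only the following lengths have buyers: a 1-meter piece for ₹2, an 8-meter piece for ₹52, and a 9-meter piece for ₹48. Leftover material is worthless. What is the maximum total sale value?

56

Build f[k] bottom-up: f[k] = max over allowed piece i of (p[i] + f[k−i]).
f[1] = 2
f[2] = 4  (first piece 1, then f[1]=2)
f[3] = 6  (first piece 1, then f[2]=4)
f[4] = 8  (first piece 1, then f[3]=6)
f[5] = 10  (first piece 1, then f[4]=8)
f[6] = 12  (first piece 1, then f[5]=10)
f[7] = 14  (first piece 1, then f[6]=12)
f[8] = 52
f[9] = 54  (first piece 1, then f[8]=52)
f[10] = 56  (first piece 1, then f[9]=54)
One optimal cutting: 8 + 1 + 1 → ₹56.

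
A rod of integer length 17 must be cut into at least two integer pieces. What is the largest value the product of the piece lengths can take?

Let m[k] be the best product for length k (with at least one cut). For each first piece i, the rest contributes max(k−i, m[k−i]).
m[2] = 1*max(1,0) = 1*1 = 1
m[3] = 1*max(2,1) = 1*2 = 2
m[4] = 2*max(2,1) = 2*2 = 4
m[5] = 2*max(3,2) = 2*3 = 6
m[6] = 3*max(3,2) = 3*3 = 9
m[7] = 2*max(5,6) = 2*6 = 12
m[8] = 2*max(6,9) = 2*9 = 18
m[9] = 3*max(6,9) = 3*9 = 27
m[10] = 2*max(8,18) = 2*18 = 36
m[11] = 2*max(9,27) = 2*27 = 54
m[12] = 3*max(9,27) = 3*27 = 81
m[13] = 2*max(11,54) = 2*54 = 108
m[14] = 2*max(12,81) = 2*81 = 162
m[15] = 3*max(12,81) = 3*81 = 243
m[16] = 2*max(14,162) = 2*162 = 324
m[17] = 2*max(15,243) = 2*243 = 486
One optimal split: 3 + 3 + 3 + 3 + 3 + 2; product 3*3*3*3*3*2 = 486.

486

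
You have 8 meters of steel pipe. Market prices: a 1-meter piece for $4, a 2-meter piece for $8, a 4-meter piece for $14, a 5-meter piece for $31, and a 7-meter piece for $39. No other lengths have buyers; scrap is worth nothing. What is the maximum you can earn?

Consider every possible first cut. r[k] is the best of p[i]+r[k−i] over all sellable i≤k.
r[1] = 4
r[2] = 8  (first piece 1, then r[1]=4)
r[3] = 12  (first piece 1, then r[2]=8)
r[4] = 16  (first piece 1, then r[3]=12)
r[5] = 31
r[6] = 35  (first piece 1, then r[5]=31)
r[7] = 39  (first piece 1, then r[6]=35)
r[8] = 43  (first piece 1, then r[7]=39)
One optimal cutting: 5 + 1 + 1 + 1 → $43.

43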